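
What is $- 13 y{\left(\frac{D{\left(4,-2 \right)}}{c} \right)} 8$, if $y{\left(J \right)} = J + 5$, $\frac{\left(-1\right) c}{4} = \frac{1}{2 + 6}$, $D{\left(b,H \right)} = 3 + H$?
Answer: $-312$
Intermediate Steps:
$c = - \frac{1}{2}$ ($c = - \frac{4}{2 + 6} = - \frac{4}{8} = \left(-4\right) \frac{1}{8} = - \frac{1}{2} \approx -0.5$)
$y{\left(J \right)} = 5 + J$
$- 13 y{\left(\frac{D{\left(4,-2 \right)}}{c} \right)} 8 = - 13 \left(5 + \frac{3 - 2}{- \frac{1}{2}}\right) 8 = - 13 \left(5 + 1 \left(-2\right)\right) 8 = - 13 \left(5 - 2\right) 8 = \left(-13\right) 3 \cdot 8 = \left(-39\right) 8 = -312$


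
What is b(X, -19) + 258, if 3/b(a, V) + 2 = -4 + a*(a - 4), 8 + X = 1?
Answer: 18321/71 ≈ 258.04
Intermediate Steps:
X = -7 (X = -8 + 1 = -7)
b(a, V) = 3/(-6 + a*(-4 + a)) (b(a, V) = 3/(-2 + (-4 + a*(a - 4))) = 3/(-2 + (-4 + a*(-4 + a))) = 3/(-6 + a*(-4 + a)))
b(X, -19) + 258 = 3/(-6 + (-7)² - 4*(-7)) + 258 = 3/(-6 + 49 + 28) + 258 = 3/71 + 258 = 18321/71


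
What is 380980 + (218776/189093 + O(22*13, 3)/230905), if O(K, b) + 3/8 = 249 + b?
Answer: 133076776924276049/349300153320 ≈ 3.8098e+5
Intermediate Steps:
O(K, b) = 1989/8 + b (O(K, b) = -3/8 + (249 + b) = 1989/8 + b)
380980 + (218776/189093 + O(22*13, 3)/230905) = 380980 + (218776/189093 + (1989/8 + 3)/230905) = 380980 + (218776*(1/189093) + (2013/8)*(1/230905)) = 380980 + (218776/189093 + 2013/1847240) = 380980 + 404512422449/349300153320 = 133076776924276049/349300153320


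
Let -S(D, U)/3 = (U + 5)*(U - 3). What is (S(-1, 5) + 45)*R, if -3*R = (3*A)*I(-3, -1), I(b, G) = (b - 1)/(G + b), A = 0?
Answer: 0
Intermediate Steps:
I(b, G) = (-1 + b)/(G + b)
S(D, U) = -3*(-3 + U)*(5 + U) (S(D, U) = -3*(U + 5)*(U - 3) = -3*(5 + U)*(-3 + U) = -3*(-3 + U)*(5 + U))
R = 0 (R = -3*0*(-1 - 3)/(-1 - 3)/3 = -0*-4/(-4) = -0*(-¼*(-4)) = -0 = -⅓*0 = 0)
(S(-1, 5) + 45)*R = ((45 - 6*5 - 3*5²) + 45)*0 = ((45 - 30 - 3*25) + 45)*0 = ((45 - 30 - 75) + 45)*0 = (-60 + 45)*0 = -15*0 = 0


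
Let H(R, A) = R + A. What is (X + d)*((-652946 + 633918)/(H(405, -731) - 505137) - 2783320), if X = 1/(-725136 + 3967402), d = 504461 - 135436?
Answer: -841641109905787227381966/819422749579 ≈ -1.0271e+12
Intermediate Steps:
H(R, A) = A + R
d = 369025
X = 1/3242266 ≈ 3.0843e-7
(X + d)*((-652946 + 633918)/(H(405, -731) - 505137) - 2783320) = (1/3242266 + 369025)*((-652946 + 633918)/((-731 + 405) - 505137) - 2783320) = 1196477210651*(-19028/(-326 - 505137) - 2783320)/3242266 = 1196477210651*(-19028/(-505463) - 2783320)/3242266 = 1196477210651*(-19028*(-1/505463) - 2783320)/3242266 = 1196477210651*(19028/505463 - 2783320)/3242266 = (1196477210651/3242266)*(-1406865258132/505463) = -841641109905787227381966/819422749579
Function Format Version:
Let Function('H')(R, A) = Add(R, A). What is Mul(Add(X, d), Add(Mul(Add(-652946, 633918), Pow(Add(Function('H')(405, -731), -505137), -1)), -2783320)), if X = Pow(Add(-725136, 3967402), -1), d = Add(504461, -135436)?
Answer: Rational(-841641109905787227381966, 819422749579) ≈ -1.0271e+12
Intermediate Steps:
Function('H')(R, A) = Add(A, R)
d = 369025
X = Rational(1, 3242266) (X = Pow(3242266, -1) = Rational(1, 3242266) ≈ 3.0843e-7)
Mul(Add(X, d), Add(Mul(Add(-652946, 633918), Pow(Add(Function('H')(405, -731), -505137), -1)), -2783320)) = Mul(Add(Rational(1, 3242266), 369025), Add(Mul(Add(-652946, 633918), Pow(Add(Add(-731, 405), -505137), -1)), -2783320)) = Mul(Rational(1196477210651, 3242266), Add(Mul(-19028, Pow(Add(-326, -505137), -1)), -2783320)) = Mul(Rational(1196477210651, 3242266), Add(Mul(-19028, Pow(-505463, -1)), -2783320)) = Mul(Rational(1196477210651, 3242266), Add(Mul(-19028, Rational(-1, 505463)), -2783320)) = Mul(Rational(1196477210651, 3242266), Add(Rational(19028, 505463), -2783320)) = Mul(Rational(1196477210651, 3242266), Rational(-1406865258132, 505463)) = Rational(-841641109905787227381966, 819422749579)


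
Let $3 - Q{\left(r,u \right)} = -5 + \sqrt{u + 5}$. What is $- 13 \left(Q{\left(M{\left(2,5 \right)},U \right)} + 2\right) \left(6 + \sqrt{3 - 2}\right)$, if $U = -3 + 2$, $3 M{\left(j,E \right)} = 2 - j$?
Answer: $-728$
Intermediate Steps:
$M{\left(j,E \right)} = \frac{2}{3} - \frac{j}{3}$ ($M{\left(j,E \right)} = \frac{2 - j}{3} = \frac{2}{3} - \frac{j}{3}$)
$U = -1$
$Q{\left(r,u \right)} = 8 - \sqrt{5 + u}$ ($Q{\left(r,u \right)} = 3 - \left(-5 + \sqrt{u + 5}\right) = 3 - \left(-5 + \sqrt{5 + u}\right) = 8 - \sqrt{5 + u}$)
$- 13 \left(Q{\left(M{\left(2,5 \right)},U \right)} + 2\right) \left(6 + \sqrt{3 - 2}\right) = - 13 \left(\left(8 - \sqrt{5 - 1}\right) + 2\right) \left(6 + \sqrt{3 - 2}\right) = - 13 \left(\left(8 - \sqrt{4}\right) + 2\right) \left(6 + \sqrt{1}\right) = - 13 \left(\left(8 - 2\right) + 2\right) \left(6 + 1\right) = - 13 \left(\left(8 - 2\right) + 2\right) 7 = - 13 \left(6 + 2\right) 7 = - 13 \cdot 8 \cdot 7 = \left(-13\right) 56 = -728$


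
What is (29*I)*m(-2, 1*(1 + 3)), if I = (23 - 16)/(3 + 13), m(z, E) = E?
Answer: 203/4 ≈ 50.750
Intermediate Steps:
I = 7/16 ≈ 0.43750
(29*I)*m(-2, 1*(1 + 3)) = (29*(7/16))*(1*(1 + 3)) = 203*(1*4)/16 = (203/16)*4 = 203/4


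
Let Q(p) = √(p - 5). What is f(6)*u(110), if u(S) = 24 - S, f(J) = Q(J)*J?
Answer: -516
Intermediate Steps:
Q(p) = √(-5 + p)
f(J) = J*√(-5 + J) (f(J) = √(-5 + J)*J = J*√(-5 + J))
f(6)*u(110) = (6*√(-5 + 6))*(24 - 1*110) = (6*√1)*(24 - 110) = (6*1)*(-86) = 6*(-86) = -516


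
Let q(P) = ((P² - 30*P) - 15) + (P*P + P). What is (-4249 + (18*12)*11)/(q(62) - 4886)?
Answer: -1873/989 ≈ -1.8938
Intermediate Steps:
q(P) = -15 - 29*P + 2*P² (q(P) = (-15 + P² - 30*P) + (P² + P) = (-15 + P² - 30*P) + (P + P²) = -15 - 29*P + 2*P²)
(-4249 + (18*12)*11)/(q(62) - 4886) = (-4249 + (18*12)*11)/((-15 - 29*62 + 2*62²) - 4886) = (-4249 + 216*11)/((-15 - 1798 + 2*3844) - 4886) = (-4249 + 2376)/((-15 - 1798 + 7688) - 4886) = -1873/(5875 - 4886) = -1873/989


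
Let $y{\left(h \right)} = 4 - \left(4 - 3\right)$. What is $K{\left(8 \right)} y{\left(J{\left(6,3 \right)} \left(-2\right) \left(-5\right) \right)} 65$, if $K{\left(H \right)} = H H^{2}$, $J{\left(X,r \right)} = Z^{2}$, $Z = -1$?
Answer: $99840$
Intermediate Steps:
$J{\left(X,r \right)} = 1$ ($J{\left(X,r \right)} = \left(-1\right)^{2} = 1$)
$y{\left(h \right)} = 3$ ($y{\left(h \right)} = 4 - \left(4 - 3\right) = 4 - 1 = 3$)
$K{\left(H \right)} = H^{3}$
$K{\left(8 \right)} y{\left(J{\left(6,3 \right)} \left(-2\right) \left(-5\right) \right)} 65 = 8^{3} \cdot 3 \cdot 65 = 512 \cdot 3 \cdot 65 = 1536 \cdot 65 = 99840$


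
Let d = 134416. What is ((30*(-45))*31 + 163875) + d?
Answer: 256441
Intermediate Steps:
((30*(-45))*31 + 163875) + d = ((30*(-45))*31 + 163875) + 134416 = (-1350*31 + 163875) + 134416 = (-41850 + 163875) + 134416 = 122025 + 134416 = 256441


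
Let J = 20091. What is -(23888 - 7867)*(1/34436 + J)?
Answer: -11084187759217/34436 ≈ -3.2188e+8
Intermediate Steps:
-(23888 - 7867)*(1/34436 + J) = -(23888 - 7867)*(1/34436 + 20091) = -16021*(1/34436 + 20091) = -16021*691853677/34436 = -1*11084187759217/34436 = -11084187759217/34436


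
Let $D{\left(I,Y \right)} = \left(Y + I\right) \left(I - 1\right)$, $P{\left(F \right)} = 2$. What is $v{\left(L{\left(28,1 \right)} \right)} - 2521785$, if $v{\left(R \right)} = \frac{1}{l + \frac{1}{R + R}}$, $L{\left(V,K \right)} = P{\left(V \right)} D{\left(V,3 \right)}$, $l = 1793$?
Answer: $- \frac{15138187089177}{6002965} \approx -2.5218 \cdot 10^{6}$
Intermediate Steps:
$D{\left(I,Y \right)} = \left(-1 + I\right) \left(I + Y\right)$ ($D{\left(I,Y \right)} = \left(I + Y\right) \left(-1 + I\right) = \left(-1 + I\right) \left(I + Y\right)$)
$L{\left(V,K \right)} = -6 + 2 V^{2} + 4 V$ ($L{\left(V,K \right)} = 2 \left(V^{2} - V - 3 + V 3\right) = 2 \left(V^{2} - V - 3 + 3 V\right) = 2 \left(-3 + V^{2} + 2 V\right) = -6 + 2 V^{2} + 4 V$)
$v{\left(R \right)} = \frac{1}{1793 + \frac{1}{2 R}}$ ($v{\left(R \right)} = \frac{1}{1793 + \frac{1}{R + R}} = \frac{1}{1793 + \frac{1}{2 R}}$)
$v{\left(L{\left(28,1 \right)} \right)} - 2521785 = \frac{2 \left(-6 + 2 \cdot 28^{2} + 4 \cdot 28\right)}{1 + 3586 \left(-6 + 2 \cdot 28^{2} + 4 \cdot 28\right)} - 2521785 = \frac{2 \left(-6 + 2 \cdot 784 + 112\right)}{1 + 3586 \left(-6 + 2 \cdot 784 + 112\right)} - 2521785 = \frac{2 \left(-6 + 1568 + 112\right)}{1 + 3586 \left(-6 + 1568 + 112\right)} - 2521785 = 2 \cdot 1674 \frac{1}{1 + 3586 \cdot 1674} - 2521785 = 2 \cdot 1674 \frac{1}{1 + 6002964} - 2521785 = 2 \cdot 1674 \cdot \frac{1}{6002965} - 2521785 = \frac{3348}{6002965} - 2521785 = - \frac{15138187089177}{6002965}$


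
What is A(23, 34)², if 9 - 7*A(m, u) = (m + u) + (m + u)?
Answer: 225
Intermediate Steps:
A(m, u) = 9/7 - 2*m/7 - 2*u/7 (A(m, u) = 9/7 - ((m + u) + (m + u))/7 = 9/7 - (2*m + 2*u)/7 = 9/7 + (-2*m/7 - 2*u/7) = 9/7 - 2*m/7 - 2*u/7)
A(23, 34)² = (9/7 - 2/7*23 - 2/7*34)² = (9/7 - 46/7 - 68/7)² = (-15)² = 225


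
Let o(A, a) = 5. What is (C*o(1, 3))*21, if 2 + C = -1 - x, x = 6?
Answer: -945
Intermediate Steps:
C = -9 (C = -2 + (-1 - 1*6) = -2 + (-1 - 6) = -2 - 7 = -9)
(C*o(1, 3))*21 = -9*5*21 = -45*21 = -945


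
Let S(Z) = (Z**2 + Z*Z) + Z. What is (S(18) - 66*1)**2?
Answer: 360000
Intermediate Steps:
S(Z) = Z + 2*Z**2 (S(Z) = (Z**2 + Z**2) + Z = 2*Z**2 + Z = Z + 2*Z**2)
(S(18) - 66*1)**2 = (18*(1 + 2*18) - 66*1)**2 = (18*(1 + 36) - 66)**2 = (18*37 - 66)**2 = (666 - 66)**2 = 600**2 = 360000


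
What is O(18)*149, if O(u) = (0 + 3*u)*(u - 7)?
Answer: 88506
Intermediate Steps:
O(u) = 3*u*(-7 + u) (O(u) = (3*u)*(-7 + u) = 3*u*(-7 + u))
O(18)*149 = (3*18*(-7 + 18))*149 = (3*18*11)*149 = 594*149 = 88506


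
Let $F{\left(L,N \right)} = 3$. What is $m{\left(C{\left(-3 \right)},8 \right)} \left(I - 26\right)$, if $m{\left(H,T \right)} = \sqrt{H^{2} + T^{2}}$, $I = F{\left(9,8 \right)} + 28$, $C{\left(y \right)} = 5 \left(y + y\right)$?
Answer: $10 \sqrt{241} \approx 155.24$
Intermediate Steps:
$C{\left(y \right)} = 10 y$ ($C{\left(y \right)} = 5 \cdot 2 y = 10 y$)
$I = 31$ ($I = 3 + 28 = 31$)
$m{\left(C{\left(-3 \right)},8 \right)} \left(I - 26\right) = \sqrt{\left(10 \left(-3\right)\right)^{2} + 8^{2}} \left(31 - 26\right) = \sqrt{\left(-30\right)^{2} + 64} \cdot 5 = \sqrt{900 + 64} \cdot 5 = \sqrt{964} \cdot 5 = 2 \sqrt{241} \cdot 5 = 10 \sqrt{241}$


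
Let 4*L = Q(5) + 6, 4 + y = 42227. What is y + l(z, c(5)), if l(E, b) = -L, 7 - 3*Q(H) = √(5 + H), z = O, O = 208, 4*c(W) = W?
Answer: 506651/12 + √10/12 ≈ 42221.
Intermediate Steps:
y = 42223 (y = -4 + 42227 = 42223)
c(W) = W/4
z = 208
Q(H) = 7/3 - √(5 + H)/3
L = 25/12 - √10/12 (L = ((7/3 - √(5 + 5)/3) + 6)/4 = ((7/3 - √10/3) + 6)/4 = (25/3 - √10/3)/4 = 25/12 - √10/12 ≈ 1.8198)
l(E, b) = -25/12 + √10/12 (l(E, b) = -(25/12 - √10/12) = -25/12 + √10/12)
y + l(z, c(5)) = 42223 + (-25/12 + √10/12) = 506651/12 + √10/12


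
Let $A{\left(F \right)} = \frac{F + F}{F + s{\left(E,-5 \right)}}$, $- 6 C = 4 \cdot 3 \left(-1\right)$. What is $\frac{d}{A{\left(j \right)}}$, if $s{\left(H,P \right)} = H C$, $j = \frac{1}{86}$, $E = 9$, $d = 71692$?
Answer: $55525454$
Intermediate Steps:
$C = 2$ ($C = - \frac{4 \cdot 3 \left(-1\right)}{6} = - \frac{12 \left(-1\right)}{6} = \left(- \frac{1}{6}\right) \left(-12\right) = 2$)
$j = \frac{1}{86} \approx 0.011628$
$s{\left(H,P \right)} = 2 H$ ($s{\left(H,P \right)} = H 2 = 2 H$)
$A{\left(F \right)} = \frac{2 F}{18 + F}$ ($A{\left(F \right)} = \frac{F + F}{F + 2 \cdot 9} = \frac{2 F}{F + 18} = \frac{2 F}{18 + F}$)
$\frac{d}{A{\left(j \right)}} = \frac{71692}{2 \cdot \frac{1}{86} \frac{1}{18 + \frac{1}{86}}} = \frac{71692}{2 \cdot \frac{1}{86} \frac{1}{\frac{1549}{86}}} = \frac{71692}{2 \cdot \frac{1}{86} \cdot \frac{86}{1549}} = \frac{71692}{\frac{2}{1549}} = 71692 \cdot \frac{1549}{2} = 55525454$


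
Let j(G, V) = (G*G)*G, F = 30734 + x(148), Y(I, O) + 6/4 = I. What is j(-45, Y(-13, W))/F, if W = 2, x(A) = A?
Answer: -30375/10294 ≈ -2.9507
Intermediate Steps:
Y(I, O) = -3/2 + I
F = 30882 (F = 30734 + 148 = 30882)
j(G, V) = G³ (j(G, V) = G²*G = G³)
j(-45, Y(-13, W))/F = (-45)³/30882 = -91125*1/30882 = -30375/10294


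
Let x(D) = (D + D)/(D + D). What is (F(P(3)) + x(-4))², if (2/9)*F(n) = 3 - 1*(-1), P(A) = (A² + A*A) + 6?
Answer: 361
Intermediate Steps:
x(D) = 1 (x(D) = (2*D)/((2*D)) = (2*D)*(1/(2*D)) = 1)
P(A) = 6 + 2*A² (P(A) = (A² + A²) + 6 = 2*A² + 6 = 6 + 2*A²)
F(n) = 18 (F(n) = 9*(3 - 1*(-1))/2 = 9*(3 + 1)/2 = (9/2)*4 = 18)
(F(P(3)) + x(-4))² = (18 + 1)² = 19² = 361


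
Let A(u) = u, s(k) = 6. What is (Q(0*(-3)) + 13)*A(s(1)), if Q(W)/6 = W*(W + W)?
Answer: 78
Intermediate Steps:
Q(W) = 12*W² (Q(W) = 6*(W*(W + W)) = 6*(W*(2*W)) = 6*(2*W²) = 12*W²)
(Q(0*(-3)) + 13)*A(s(1)) = (12*(0*(-3))² + 13)*6 = (12*0² + 13)*6 = (12*0 + 13)*6 = (0 + 13)*6 = 13*6 = 78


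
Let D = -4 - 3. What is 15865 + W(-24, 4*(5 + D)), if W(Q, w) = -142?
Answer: 15723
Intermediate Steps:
D = -7
15865 + W(-24, 4*(5 + D)) = 15865 - 142 = 15723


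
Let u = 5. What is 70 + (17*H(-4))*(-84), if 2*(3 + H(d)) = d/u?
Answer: 24626/5 ≈ 4925.2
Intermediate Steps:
H(d) = -3 + d/10 (H(d) = -3 + (d/5)/2 = -3 + d/10)
70 + (17*H(-4))*(-84) = 70 + (17*(-3 + (⅒)*(-4)))*(-84) = 70 + (17*(-3 - ⅖))*(-84) = 70 + (17*(-17/5))*(-84) = 70 - 289/5*(-84) = 70 + 24276/5 = 24626/5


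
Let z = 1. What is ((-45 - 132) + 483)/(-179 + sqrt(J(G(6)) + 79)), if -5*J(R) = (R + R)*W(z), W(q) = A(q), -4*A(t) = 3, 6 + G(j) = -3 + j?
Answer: -182580/106543 - 102*sqrt(7810)/106543 ≈ -1.7983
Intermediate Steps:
G(j) = -9 + j (G(j) = -6 + (-3 + j) = -9 + j)
A(t) = -3/4 (A(t) = -1/4*3 = -3/4)
W(q) = -3/4
J(R) = 3*R/10 (J(R) = -(R + R)*(-3)/(5*4) = -2*R*(-3)/(5*4) = -(-3)*R/10 = 3*R/10)
((-45 - 132) + 483)/(-179 + sqrt(J(G(6)) + 79)) = ((-45 - 132) + 483)/(-179 + sqrt(3*(-9 + 6)/10 + 79)) = (-177 + 483)/(-179 + sqrt((3/10)*(-3) + 79)) = 306/(-179 + sqrt(-9/10 + 79)) = 306/(-179 + sqrt(781/10)) = 306/(-179 + sqrt(7810)/10)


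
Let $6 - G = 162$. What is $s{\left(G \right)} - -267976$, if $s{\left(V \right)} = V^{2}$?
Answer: $292312$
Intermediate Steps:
$G = -156$ ($G = 6 - 162 = -156$)
$s{\left(G \right)} - -267976 = \left(-156\right)^{2} - -267976 = 24336 + 267976 = 292312$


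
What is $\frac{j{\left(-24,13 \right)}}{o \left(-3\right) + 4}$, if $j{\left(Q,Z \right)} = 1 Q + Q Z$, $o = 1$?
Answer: $-336$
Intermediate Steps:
$j{\left(Q,Z \right)} = Q + Q Z$
$\frac{j{\left(-24,13 \right)}}{o \left(-3\right) + 4} = \frac{\left(-24\right) \left(1 + 13\right)}{1 \left(-3\right) + 4} = \frac{\left(-24\right) 14}{-3 + 4} = - \frac{336}{1} = \left(-336\right) 1 = -336$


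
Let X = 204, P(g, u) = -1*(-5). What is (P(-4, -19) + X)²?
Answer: 43681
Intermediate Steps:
P(g, u) = 5
(P(-4, -19) + X)² = (5 + 204)² = 209² = 43681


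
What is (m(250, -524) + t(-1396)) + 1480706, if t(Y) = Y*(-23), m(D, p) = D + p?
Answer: 1512540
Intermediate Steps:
t(Y) = -23*Y
(m(250, -524) + t(-1396)) + 1480706 = ((250 - 524) - 23*(-1396)) + 1480706 = (-274 + 32108) + 1480706 = 31834 + 1480706 = 1512540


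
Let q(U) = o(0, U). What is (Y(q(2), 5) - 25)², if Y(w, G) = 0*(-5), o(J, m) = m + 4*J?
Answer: 625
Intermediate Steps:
q(U) = U (q(U) = U + 4*0 = U + 0 = U)
Y(w, G) = 0
(Y(q(2), 5) - 25)² = (0 - 25)² = (-25)² = 625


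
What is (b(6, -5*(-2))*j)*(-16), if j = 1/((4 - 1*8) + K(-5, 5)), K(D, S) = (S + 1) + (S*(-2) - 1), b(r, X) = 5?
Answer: 80/9 ≈ 8.8889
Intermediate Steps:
K(D, S) = -S (K(D, S) = (1 + S) + (-2*S - 1) = (1 + S) + (-1 - 2*S) = -S)
j = -1/9 (j = 1/((4 - 1*8) - 1*5) = 1/((4 - 8) - 5) = 1/(-4 - 5) = 1/(-9) = -1/9 ≈ -0.11111)
(b(6, -5*(-2))*j)*(-16) = (5*(-1/9))*(-16) = -5/9*(-16) = 80/9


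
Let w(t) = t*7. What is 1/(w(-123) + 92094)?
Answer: 1/91233 ≈ 1.0961e-5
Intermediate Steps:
w(t) = 7*t
1/(w(-123) + 92094) = 1/(7*(-123) + 92094) = 1/(-861 + 92094) = 1/91233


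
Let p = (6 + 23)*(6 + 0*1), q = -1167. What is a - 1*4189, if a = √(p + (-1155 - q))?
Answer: -4189 + √186 ≈ -4175.4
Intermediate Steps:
p = 174 (p = 29*(6 + 0) = 29*6 = 174)
a = √186 (a = √(174 + (-1155 - 1*(-1167))) = √(174 + (-1155 + 1167)) = √(174 + 12) = √186 ≈ 13.638)
a - 1*4189 = √186 - 1*4189 = √186 - 4189 = -4189 + √186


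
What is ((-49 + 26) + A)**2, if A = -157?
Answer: 32400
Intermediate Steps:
((-49 + 26) + A)**2 = ((-49 + 26) - 157)**2 = (-23 - 157)**2 = (-180)**2 = 32400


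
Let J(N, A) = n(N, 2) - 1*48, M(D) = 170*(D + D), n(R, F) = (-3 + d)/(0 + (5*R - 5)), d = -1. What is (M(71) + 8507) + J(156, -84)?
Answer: 25264221/775 ≈ 32599.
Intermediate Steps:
n(R, F) = -4/(-5 + 5*R) (n(R, F) = (-3 - 1)/(0 + (5*R - 5)) = -4/(0 + (-5 + 5*R)) = -4/(-5 + 5*R))
M(D) = 340*D (M(D) = 170*(2*D) = 340*D)
J(N, A) = -48 - 4/(-5 + 5*N) (J(N, A) = -4/(-5 + 5*N) - 1*48 = -4/(-5 + 5*N) - 48 = -48 - 4/(-5 + 5*N))
(M(71) + 8507) + J(156, -84) = (340*71 + 8507) + 4*(59 - 60*156)/(5*(-1 + 156)) = (24140 + 8507) + (4/5)*(59 - 9360)/155 = 32647 + (4/5)*(1/155)*(-9301) = 32647 - 37204/775 = 25264221/775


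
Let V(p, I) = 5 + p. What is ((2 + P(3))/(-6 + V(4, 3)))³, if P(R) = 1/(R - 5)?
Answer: ⅛ ≈ 0.12500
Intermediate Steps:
P(R) = 1/(-5 + R)
((2 + P(3))/(-6 + V(4, 3)))³ = ((2 + 1/(-5 + 3))/(-6 + (5 + 4)))³ = ((2 + 1/(-2))/(-6 + 9))³ = ((2 - ½)/3)³ = ((3/2)*(⅓))³ = (½)³ = ⅛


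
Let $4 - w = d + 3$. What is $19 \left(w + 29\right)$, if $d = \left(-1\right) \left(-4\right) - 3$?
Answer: $551$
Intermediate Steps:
$d = 1$ ($d = 4 - 3 = 1$)
$w = 0$ ($w = 4 - \left(1 + 3\right) = 4 - 4 = 0$)
$19 \left(w + 29\right) = 19 \left(0 + 29\right) = 19 \cdot 29 = 551$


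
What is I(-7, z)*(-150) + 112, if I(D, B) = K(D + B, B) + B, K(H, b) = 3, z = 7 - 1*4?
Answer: -788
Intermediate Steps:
z = 3 (z = 7 - 4 = 3)
I(D, B) = 3 + B
I(-7, z)*(-150) + 112 = (3 + 3)*(-150) + 112 = 6*(-150) + 112 = -900 + 112 = -788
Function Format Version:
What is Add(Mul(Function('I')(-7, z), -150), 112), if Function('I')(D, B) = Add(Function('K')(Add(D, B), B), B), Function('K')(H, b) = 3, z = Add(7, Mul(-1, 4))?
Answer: -788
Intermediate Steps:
z = 3 (z = Add(7, -4) = 3)
Function('I')(D, B) = Add(3, B)
Add(Mul(Function('I')(-7, z), -150), 112) = Add(Mul(Add(3, 3), -150), 112) = Add(Mul(6, -150), 112) = Add(-900, 112) = -788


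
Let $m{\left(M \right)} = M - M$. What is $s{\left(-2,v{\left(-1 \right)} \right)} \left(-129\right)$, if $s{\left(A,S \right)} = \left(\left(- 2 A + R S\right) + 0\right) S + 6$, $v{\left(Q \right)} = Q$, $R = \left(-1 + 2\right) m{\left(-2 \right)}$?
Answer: $-258$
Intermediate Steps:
$m{\left(M \right)} = 0$
$R = 0$ ($R = \left(-1 + 2\right) 0 = 1 \cdot 0 = 0$)
$s{\left(A,S \right)} = 6 - 2 A S$ ($s{\left(A,S \right)} = \left(\left(- 2 A + 0 S\right) + 0\right) S + 6 = \left(\left(- 2 A + 0\right) + 0\right) S + 6 = \left(- 2 A + 0\right) S + 6 = - 2 A S + 6 = 6 - 2 A S$)
$s{\left(-2,v{\left(-1 \right)} \right)} \left(-129\right) = \left(6 - \left(-4\right) \left(-1\right)\right) \left(-129\right) = \left(6 - 4\right) \left(-129\right) = 2 \left(-129\right) = -258$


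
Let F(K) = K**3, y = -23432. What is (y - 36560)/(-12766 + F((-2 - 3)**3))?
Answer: 59992/1965891 ≈ 0.030516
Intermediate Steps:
(y - 36560)/(-12766 + F((-2 - 3)**3)) = (-23432 - 36560)/(-12766 + ((-2 - 3)**3)**3) = -59992/(-12766 + ((-5)**3)**3) = -59992/(-12766 + (-125)**3) = -59992/(-12766 - 1953125) = -59992/(-1965891) = -59992*(-1/1965891) = 59992/1965891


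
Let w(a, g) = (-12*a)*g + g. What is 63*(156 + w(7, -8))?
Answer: 51660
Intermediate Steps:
w(a, g) = g - 12*a*g (w(a, g) = -12*a*g + g = g - 12*a*g)
63*(156 + w(7, -8)) = 63*(156 - 8*(1 - 12*7)) = 63*(156 - 8*(1 - 84)) = 63*(156 - 8*(-83)) = 63*(156 + 664) = 63*820 = 51660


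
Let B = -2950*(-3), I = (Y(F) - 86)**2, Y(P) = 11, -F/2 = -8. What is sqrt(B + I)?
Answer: 5*sqrt(579) ≈ 120.31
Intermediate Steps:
F = 16 (F = -2*(-8) = 16)
I = 5625 (I = (11 - 86)**2 = (-75)**2 = 5625)
B = 8850
sqrt(B + I) = sqrt(8850 + 5625) = sqrt(14475) = 5*sqrt(579)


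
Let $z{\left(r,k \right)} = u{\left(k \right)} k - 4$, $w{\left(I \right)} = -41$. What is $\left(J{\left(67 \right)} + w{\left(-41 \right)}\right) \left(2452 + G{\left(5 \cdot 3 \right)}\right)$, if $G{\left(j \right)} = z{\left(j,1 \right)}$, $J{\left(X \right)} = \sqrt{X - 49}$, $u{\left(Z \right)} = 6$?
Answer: $-100614 + 7362 \sqrt{2} \approx -90203.0$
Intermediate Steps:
$J{\left(X \right)} = \sqrt{-49 + X}$
$z{\left(r,k \right)} = -4 + 6 k$ ($z{\left(r,k \right)} = 6 k - 4 = -4 + 6 k$)
$G{\left(j \right)} = 2$ ($G{\left(j \right)} = -4 + 6 \cdot 1 = -4 + 6 = 2$)
$\left(J{\left(67 \right)} + w{\left(-41 \right)}\right) \left(2452 + G{\left(5 \cdot 3 \right)}\right) = \left(\sqrt{-49 + 67} - 41\right) \left(2452 + 2\right) = \left(\sqrt{18} - 41\right) 2454 = \left(3 \sqrt{2} - 41\right) 2454 = \left(-41 + 3 \sqrt{2}\right) 2454 = -100614 + 7362 \sqrt{2}$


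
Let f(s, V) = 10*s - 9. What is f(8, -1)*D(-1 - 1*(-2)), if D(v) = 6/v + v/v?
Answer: 497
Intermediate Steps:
f(s, V) = -9 + 10*s
D(v) = 1 + 6/v (D(v) = 6/v + 1 = 1 + 6/v)
f(8, -1)*D(-1 - 1*(-2)) = (-9 + 10*8)*((6 + (-1 - 1*(-2)))/(-1 - 1*(-2))) = (-9 + 80)*((6 + (-1 + 2))/(-1 + 2)) = 71*((6 + 1)/1) = 71*(1*7) = 71*7 = 497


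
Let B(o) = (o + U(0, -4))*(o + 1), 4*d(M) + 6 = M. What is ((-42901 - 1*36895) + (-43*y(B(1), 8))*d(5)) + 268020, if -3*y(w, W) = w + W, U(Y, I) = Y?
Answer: 1129129/6 ≈ 1.8819e+5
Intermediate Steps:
d(M) = -3/2 + M/4
B(o) = o*(1 + o) (B(o) = (o + 0)*(o + 1) = o*(1 + o))
y(w, W) = -W/3 - w/3 (y(w, W) = -(w + W)/3 = -(W + w)/3 = -W/3 - w/3)
((-42901 - 1*36895) + (-43*y(B(1), 8))*d(5)) + 268020 = ((-42901 - 1*36895) + (-43*(-1/3*8 - (1 + 1)/3))*(-3/2 + (1/4)*5)) + 268020 = ((-42901 - 36895) + (-43*(-8/3 - 2/3))*(-3/2 + 5/4)) + 268020 = (-79796 - 43*(-8/3 - 1/3*2)*(-1/4)) + 268020 = (-79796 - 43*(-8/3 - 2/3)*(-1/4)) + 268020 = (-79796 - 43*(-10/3)*(-1/4)) + 268020 = (-79796 + (430/3)*(-1/4)) + 268020 = (-79796 - 215/6) + 268020 = -478991/6 + 268020 = 1129129/6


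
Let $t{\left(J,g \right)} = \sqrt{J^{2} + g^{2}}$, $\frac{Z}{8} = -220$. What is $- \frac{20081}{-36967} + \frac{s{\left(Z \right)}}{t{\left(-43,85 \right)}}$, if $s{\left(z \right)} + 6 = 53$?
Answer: $\frac{20081}{36967} + \frac{47 \sqrt{9074}}{9074} \approx 1.0366$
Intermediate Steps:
$Z = -1760$ ($Z = 8 \left(-220\right) = -1760$)
$s{\left(z \right)} = 47$ ($s{\left(z \right)} = -6 + 53 = 47$)
$- \frac{20081}{-36967} + \frac{s{\left(Z \right)}}{t{\left(-43,85 \right)}} = - \frac{20081}{-36967} + \frac{47}{\sqrt{\left(-43\right)^{2} + 85^{2}}} = \left(-20081\right) \left(- \frac{1}{36967}\right) + \frac{47}{\sqrt{1849 + 7225}} = \frac{20081}{36967} + \frac{47}{\sqrt{9074}} = \frac{20081}{36967} + 47 \frac{\sqrt{9074}}{9074} = \frac{20081}{36967} + \frac{47 \sqrt{9074}}{9074}$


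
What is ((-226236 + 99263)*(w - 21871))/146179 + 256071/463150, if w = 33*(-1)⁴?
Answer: 1203633176027/63451550 ≈ 18969.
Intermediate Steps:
w = 33 (w = 33*1 = 33)
((-226236 + 99263)*(w - 21871))/146179 + 256071/463150 = ((-226236 + 99263)*(33 - 21871))/146179 + 256071/463150 = -126973*(-21838)*(1/146179) + 256071*(1/463150) = 2772836374*(1/146179) + 256071/463150 = 2598722/137 + 256071/463150 = 1203633176027/63451550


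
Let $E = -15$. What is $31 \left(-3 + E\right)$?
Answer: $-558$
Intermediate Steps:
$31 \left(-3 + E\right) = 31 \left(-3 - 15\right) = 31 \left(-18\right) = -558$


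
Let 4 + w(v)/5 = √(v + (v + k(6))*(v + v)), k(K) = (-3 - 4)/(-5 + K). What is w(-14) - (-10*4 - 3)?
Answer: 23 + 5*√574 ≈ 142.79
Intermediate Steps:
k(K) = -7/(-5 + K)
w(v) = -20 + 5*√(v + 2*v*(-7 + v)) (w(v) = -20 + 5*√(v + (v - 7/(-5 + 6))*(v + v)) = -20 + 5*√(v + (v - 7/1)*(2*v)) = -20 + 5*√(v + (v - 7*1)*(2*v)) = -20 + 5*√(v + (v - 7)*(2*v)) = -20 + 5*√(v + (-7 + v)*(2*v)) = -20 + 5*√(v + 2*v*(-7 + v)))
w(-14) - (-10*4 - 3) = (-20 + 5*√(-14*(-13 + 2*(-14)))) - (-10*4 - 3) = (-20 + 5*√(-14*(-13 - 28))) - (-40 - 3) = (-20 + 5*√(-14*(-41))) - 1*(-43) = (-20 + 5*√574) + 43 = 23 + 5*√574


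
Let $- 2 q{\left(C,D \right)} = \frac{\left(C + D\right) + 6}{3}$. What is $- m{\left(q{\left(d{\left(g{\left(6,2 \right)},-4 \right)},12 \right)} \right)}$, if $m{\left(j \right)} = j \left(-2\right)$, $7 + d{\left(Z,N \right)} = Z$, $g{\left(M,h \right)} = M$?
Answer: $- \frac{17}{3} \approx -5.6667$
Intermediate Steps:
$d{\left(Z,N \right)} = -7 + Z$
$q{\left(C,D \right)} = -1 - \frac{C}{6} - \frac{D}{6}$ ($q{\left(C,D \right)} = - \frac{\left(\left(C + D\right) + 6\right) \frac{1}{3}}{2} = - \frac{\left(6 + C + D\right) \frac{1}{3}}{2} = - \frac{2 + \frac{C}{3} + \frac{D}{3}}{2} = -1 - \frac{C}{6} - \frac{D}{6}$)
$m{\left(j \right)} = - 2 j$
$- m{\left(q{\left(d{\left(g{\left(6,2 \right)},-4 \right)},12 \right)} \right)} = - \left(-2\right) \left(-1 - \frac{-7 + 6}{6} - 2\right) = - \left(-2\right) \left(-1 - - \frac{1}{6} - 2\right) = - \left(-2\right) \left(-1 + \frac{1}{6} - 2\right) = - \frac{\left(-2\right) \left(-17\right)}{6} = \left(-1\right) \frac{17}{3} = - \frac{17}{3}$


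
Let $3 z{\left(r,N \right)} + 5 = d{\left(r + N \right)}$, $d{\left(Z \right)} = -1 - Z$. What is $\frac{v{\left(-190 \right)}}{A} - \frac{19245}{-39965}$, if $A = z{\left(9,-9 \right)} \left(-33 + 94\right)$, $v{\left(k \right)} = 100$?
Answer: $- \frac{164861}{487573} \approx -0.33813$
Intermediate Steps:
$z{\left(r,N \right)} = -2 - \frac{N}{3} - \frac{r}{3}$ ($z{\left(r,N \right)} = - \frac{5}{3} + \frac{-1 - \left(r + N\right)}{3} = - \frac{5}{3} + \frac{-1 - \left(N + r\right)}{3} = - \frac{5}{3} + \frac{-1 - N - r}{3} = - \frac{5}{3} - \left(\frac{1}{3} + \frac{N}{3} + \frac{r}{3}\right) = -2 - \frac{N}{3} - \frac{r}{3}$)
$A = -122$ ($A = \left(-2 - -3 - 3\right) \left(-33 + 94\right) = \left(-2 + 3 - 3\right) 61 = \left(-2\right) 61 = -122$)
$\frac{v{\left(-190 \right)}}{A} - \frac{19245}{-39965} = \frac{100}{-122} - \frac{19245}{-39965} = 100 \left(- \frac{1}{122}\right) - - \frac{3849}{7993} = - \frac{50}{61} + \frac{3849}{7993} = - \frac{164861}{487573}$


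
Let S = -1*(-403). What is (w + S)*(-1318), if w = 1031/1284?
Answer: -341680297/642 ≈ -5.3221e+5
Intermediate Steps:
w = 1031/1284 (w = 1031*(1/1284) = 1031/1284 ≈ 0.80296)
S = 403
(w + S)*(-1318) = (1031/1284 + 403)*(-1318) = (518483/1284)*(-1318) = -341680297/642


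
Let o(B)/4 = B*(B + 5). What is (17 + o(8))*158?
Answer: 68414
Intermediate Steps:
o(B) = 4*B*(5 + B) (o(B) = 4*(B*(B + 5)) = 4*(B*(5 + B)) = 4*B*(5 + B))
(17 + o(8))*158 = (17 + 4*8*(5 + 8))*158 = (17 + 4*8*13)*158 = (17 + 416)*158 = 433*158 = 68414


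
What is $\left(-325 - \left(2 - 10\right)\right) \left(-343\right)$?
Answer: $108731$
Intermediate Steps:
$\left(-325 - \left(2 - 10\right)\right) \left(-343\right) = \left(-325 - -8\right) \left(-343\right) = \left(-325 + 8\right) \left(-343\right) = \left(-317\right) \left(-343\right) = 108731$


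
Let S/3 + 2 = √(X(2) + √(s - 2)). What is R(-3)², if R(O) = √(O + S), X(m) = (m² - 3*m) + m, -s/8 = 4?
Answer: -9 + 3*34^(¼)*√I ≈ -3.8776 + 5.1224*I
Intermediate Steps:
s = -32 (s = -8*4 = -32)
X(m) = m² - 2*m
S = -6 + 3*34^(¼)*√I (S = -6 + 3*√(2*(-2 + 2) + √(-32 - 2)) = -6 + 3*√(2*0 + √(-34)) = -6 + 3*√(0 + I*√34) = -6 + 3*√(I*√34) = -6 + 3*(34^(¼)*√I) = -6 + 3*34^(¼)*√I ≈ -0.87757 + 5.1224*I)
R(O) = √(-6 + O + 3*34^(¼)*√I) (R(O) = √(O + (-6 + 3*34^(¼)*√I)) = √(-6 + O + 3*34^(¼)*√I))
R(-3)² = (√(-6 - 3 + 3*34^(¼)*√I))² = (√(-9 + 3*34^(¼)*√I))² = -9 + 3*34^(¼)*√I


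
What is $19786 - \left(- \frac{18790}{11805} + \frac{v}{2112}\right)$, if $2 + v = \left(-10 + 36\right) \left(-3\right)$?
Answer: $\frac{685206037}{34628} \approx 19788.0$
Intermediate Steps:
$v = -80$ ($v = -2 + \left(-10 + 36\right) \left(-3\right) = -2 + 26 \left(-3\right) = -2 - 78 = -80$)
$19786 - \left(- \frac{18790}{11805} + \frac{v}{2112}\right) = 19786 - \left(- \frac{18790}{11805} - \frac{80}{2112}\right) = 19786 - \left(\left(-18790\right) \frac{1}{11805} - \frac{5}{132}\right) = 19786 - \left(- \frac{3758}{2361} - \frac{5}{132}\right) = 19786 - - \frac{56429}{34628} = 19786 + \frac{56429}{34628} = \frac{685206037}{34628}$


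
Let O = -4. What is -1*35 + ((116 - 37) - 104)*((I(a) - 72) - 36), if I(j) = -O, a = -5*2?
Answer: 2565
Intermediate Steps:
a = -10
I(j) = 4 (I(j) = -1*(-4) = 4)
-1*35 + ((116 - 37) - 104)*((I(a) - 72) - 36) = -1*35 + ((116 - 37) - 104)*((4 - 72) - 36) = -35 + (79 - 104)*(-68 - 36) = -35 - 25*(-104) = -35 + 2600 = 2565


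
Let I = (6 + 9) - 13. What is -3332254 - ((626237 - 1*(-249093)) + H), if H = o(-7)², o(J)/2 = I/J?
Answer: -206171632/49 ≈ -4.2076e+6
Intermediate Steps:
I = 2 (I = 15 - 13 = 2)
o(J) = 4/J (o(J) = 2*(2/J) = 4/J)
H = 16/49 (H = (4/(-7))² = (4*(-⅐))² = (-4/7)² = 16/49 ≈ 0.32653)
-3332254 - ((626237 - 1*(-249093)) + H) = -3332254 - ((626237 - 1*(-249093)) + 16/49) = -3332254 - ((626237 + 249093) + 16/49) = -3332254 - (875330 + 16/49) = -3332254 - 1*42891186/49 = -3332254 - 42891186/49 = -206171632/49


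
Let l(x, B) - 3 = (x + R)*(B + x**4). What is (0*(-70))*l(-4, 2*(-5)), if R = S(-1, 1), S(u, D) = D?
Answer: 0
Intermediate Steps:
R = 1
l(x, B) = 3 + (1 + x)*(B + x**4) (l(x, B) = 3 + (x + 1)*(B + x**4) = 3 + (1 + x)*(B + x**4))
(0*(-70))*l(-4, 2*(-5)) = (0*(-70))*(3 + 2*(-5) + (-4)**4 + (-4)**5 + (2*(-5))*(-4)) = 0*(3 - 10 + 256 - 1024 - 10*(-4)) = 0*(3 - 10 + 256 - 1024 + 40) = 0*(-735) = 0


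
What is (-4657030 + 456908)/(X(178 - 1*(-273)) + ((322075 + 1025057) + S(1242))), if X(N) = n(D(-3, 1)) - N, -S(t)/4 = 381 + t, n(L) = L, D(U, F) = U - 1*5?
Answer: -4200122/1340181 ≈ -3.1340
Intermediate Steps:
D(U, F) = -5 + U (D(U, F) = U - 5 = -5 + U)
S(t) = -1524 - 4*t (S(t) = -4*(381 + t) = -1524 - 4*t)
X(N) = -8 - N (X(N) = (-5 - 3) - N = -8 - N)
(-4657030 + 456908)/(X(178 - 1*(-273)) + ((322075 + 1025057) + S(1242))) = (-4657030 + 456908)/((-8 - (178 - 1*(-273))) + ((322075 + 1025057) + (-1524 - 4*1242))) = -4200122/((-8 - (178 + 273)) + (1347132 + (-1524 - 4968))) = -4200122/((-8 - 1*451) + (1347132 - 6492)) = -4200122/((-8 - 451) + 1340640) = -4200122/(-459 + 1340640) = -4200122/1340181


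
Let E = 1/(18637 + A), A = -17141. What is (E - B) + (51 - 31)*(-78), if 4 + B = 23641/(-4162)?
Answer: -4826416307/3113176 ≈ -1550.3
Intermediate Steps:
B = -40289/4162 (B = -4 + 23641/(-4162) = -4 + 23641*(-1/4162) = -4 - 23641/4162 = -40289/4162 ≈ -9.6802)
E = 1/1496 (E = 1/(18637 - 17141) = 1/1496 ≈ 0.00066845)
(E - B) + (51 - 31)*(-78) = (1/1496 - 1*(-40289/4162)) + (51 - 31)*(-78) = (1/1496 + 40289/4162) + 20*(-78) = 30138253/3113176 - 1560 = -4826416307/3113176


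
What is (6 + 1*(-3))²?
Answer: 9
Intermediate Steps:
(6 + 1*(-3))² = (6 - 3)² = 3² = 9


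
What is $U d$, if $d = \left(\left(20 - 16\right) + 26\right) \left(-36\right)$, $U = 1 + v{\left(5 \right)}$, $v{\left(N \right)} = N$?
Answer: $-6480$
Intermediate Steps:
$U = 6$ ($U = 1 + 5 = 6$)
$d = -1080$ ($d = \left(4 + 26\right) \left(-36\right) = 30 \left(-36\right) = -1080$)
$U d = 6 \left(-1080\right) = -6480$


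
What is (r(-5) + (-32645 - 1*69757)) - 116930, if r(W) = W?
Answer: -219337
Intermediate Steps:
(r(-5) + (-32645 - 1*69757)) - 116930 = (-5 + (-32645 - 1*69757)) - 116930 = (-5 + (-32645 - 69757)) - 116930 = (-5 - 102402) - 116930 = -102407 - 116930 = -219337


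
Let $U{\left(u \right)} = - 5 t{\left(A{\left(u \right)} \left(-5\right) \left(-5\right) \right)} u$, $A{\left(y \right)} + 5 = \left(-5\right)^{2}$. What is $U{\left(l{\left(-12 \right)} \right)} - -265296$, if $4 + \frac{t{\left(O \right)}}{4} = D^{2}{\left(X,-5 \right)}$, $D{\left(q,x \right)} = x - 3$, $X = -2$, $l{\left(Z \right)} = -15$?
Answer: $283296$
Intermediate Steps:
$A{\left(y \right)} = 20$ ($A{\left(y \right)} = -5 + \left(-5\right)^{2} = -5 + 25 = 20$)
$D{\left(q,x \right)} = -3 + x$
$t{\left(O \right)} = 240$ ($t{\left(O \right)} = -16 + 4 \left(-3 - 5\right)^{2} = -16 + 4 \left(-8\right)^{2} = -16 + 4 \cdot 64 = -16 + 256 = 240$)
$U{\left(u \right)} = - 1200 u$ ($U{\left(u \right)} = \left(-5\right) 240 u = - 1200 u$)
$U{\left(l{\left(-12 \right)} \right)} - -265296 = \left(-1200\right) \left(-15\right) - -265296 = 18000 + 265296 = 283296$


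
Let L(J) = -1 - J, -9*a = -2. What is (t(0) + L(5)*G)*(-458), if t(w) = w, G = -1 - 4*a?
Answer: -15572/3 ≈ -5190.7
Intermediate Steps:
a = 2/9 (a = -⅑*(-2) = 2/9 ≈ 0.22222)
G = -17/9 (G = -1 - 4*2/9 = -1 - 8/9 = -17/9 ≈ -1.8889)
(t(0) + L(5)*G)*(-458) = (0 + (-1 - 1*5)*(-17/9))*(-458) = (0 + (-1 - 5)*(-17/9))*(-458) = (0 - 6*(-17/9))*(-458) = (0 + 34/3)*(-458) = (34/3)*(-458) = -15572/3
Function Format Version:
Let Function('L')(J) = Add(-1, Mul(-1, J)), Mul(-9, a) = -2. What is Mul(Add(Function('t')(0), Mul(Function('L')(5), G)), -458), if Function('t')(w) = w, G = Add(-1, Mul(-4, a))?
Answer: Rational(-15572, 3) ≈ -5190.7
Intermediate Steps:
a = Rational(2, 9) (a = Mul(Rational(-1, 9), -2) = Rational(2, 9) ≈ 0.22222)
G = Rational(-17, 9) (G = Add(-1, Mul(-4, Rational(2, 9))) = Add(-1, Rational(-8, 9)) = Rational(-17, 9) ≈ -1.8889)
Mul(Add(Function('t')(0), Mul(Function('L')(5), G)), -458) = Mul(Add(0, Mul(Add(-1, Mul(-1, 5)), Rational(-17, 9))), -458) = Mul(Add(0, Mul(Add(-1, -5), Rational(-17, 9))), -458) = Mul(Add(0, Mul(-6, Rational(-17, 9))), -458) = Mul(Add(0, Rational(34, 3)), -458) = Mul(Rational(34, 3), -458) = Rational(-15572, 3)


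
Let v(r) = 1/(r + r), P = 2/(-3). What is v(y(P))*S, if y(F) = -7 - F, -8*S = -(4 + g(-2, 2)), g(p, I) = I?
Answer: -9/152 ≈ -0.059211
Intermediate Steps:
P = -⅔ (P = 2*(-⅓) = -⅔ ≈ -0.66667)
S = ¾ (S = -(-1)*(4 + 2)/8 = -(-1)*6/8 = -⅛*(-6) = ¾ ≈ 0.75000)
v(r) = 1/(2*r)
v(y(P))*S = (1/(2*(-7 - 1*(-⅔))))*(¾) = (1/(2*(-7 + ⅔)))*(¾) = (1/(2*(-19/3)))*(¾) = ((½)*(-3/19))*(¾) = -3/38*¾ = -9/152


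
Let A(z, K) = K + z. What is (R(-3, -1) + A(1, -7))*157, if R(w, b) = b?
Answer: -1099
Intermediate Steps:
(R(-3, -1) + A(1, -7))*157 = (-1 + (-7 + 1))*157 = (-1 - 6)*157 = -7*157 = -1099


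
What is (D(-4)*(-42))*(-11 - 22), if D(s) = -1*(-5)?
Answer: 6930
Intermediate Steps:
D(s) = 5
(D(-4)*(-42))*(-11 - 22) = (5*(-42))*(-11 - 22) = -210*(-33) = 6930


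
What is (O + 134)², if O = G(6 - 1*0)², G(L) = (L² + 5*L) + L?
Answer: 28281124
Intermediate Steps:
G(L) = L² + 6*L
O = 5184 (O = ((6 - 1*0)*(6 + (6 - 1*0)))² = ((6 + 0)*(6 + (6 + 0)))² = (6*(6 + 6))² = (6*12)² = 72² = 5184)
(O + 134)² = (5184 + 134)² = 5318² = 28281124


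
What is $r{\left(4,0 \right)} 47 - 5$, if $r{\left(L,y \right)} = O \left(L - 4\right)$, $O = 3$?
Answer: $-5$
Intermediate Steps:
$r{\left(L,y \right)} = -12 + 3 L$ ($r{\left(L,y \right)} = 3 \left(L - 4\right) = 3 \left(-4 + L\right) = -12 + 3 L$)
$r{\left(4,0 \right)} 47 - 5 = \left(-12 + 3 \cdot 4\right) 47 - 5 = \left(-12 + 12\right) 47 - 5 = 0 \cdot 47 - 5 = 0 - 5 = -5$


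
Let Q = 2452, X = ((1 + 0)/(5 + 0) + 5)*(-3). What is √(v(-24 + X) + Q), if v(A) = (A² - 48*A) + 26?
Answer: √148674/5 ≈ 77.117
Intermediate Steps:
X = -78/5 (X = (1/5 + 5)*(-3) = (1*(⅕) + 5)*(-3) = (⅕ + 5)*(-3) = (26/5)*(-3) = -78/5 ≈ -15.600)
v(A) = 26 + A² - 48*A
√(v(-24 + X) + Q) = √((26 + (-24 - 78/5)² - 48*(-24 - 78/5)) + 2452) = √((26 + (-198/5)² - 48*(-198/5)) + 2452) = √((26 + 39204/25 + 9504/5) + 2452) = √(87374/25 + 2452) = √(148674/25) = √148674/5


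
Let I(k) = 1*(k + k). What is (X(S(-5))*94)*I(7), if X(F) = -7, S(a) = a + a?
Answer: -9212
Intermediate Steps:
S(a) = 2*a
I(k) = 2*k (I(k) = 1*(2*k) = 2*k)
(X(S(-5))*94)*I(7) = (-7*94)*(2*7) = -658*14 = -9212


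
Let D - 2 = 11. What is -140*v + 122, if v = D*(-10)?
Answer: 18322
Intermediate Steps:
D = 13 (D = 2 + 11 = 13)
v = -130 (v = 13*(-10) = -130)
-140*v + 122 = -140*(-130) + 122 = 18200 + 122 = 18322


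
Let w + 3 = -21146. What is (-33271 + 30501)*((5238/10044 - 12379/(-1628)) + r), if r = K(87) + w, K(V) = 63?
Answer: 4419915236515/75702 ≈ 5.8386e+7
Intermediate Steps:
w = -21149 (w = -3 - 21146 = -21149)
r = -21086 (r = 63 - 21149 = -21086)
(-33271 + 30501)*((5238/10044 - 12379/(-1628)) + r) = (-33271 + 30501)*((5238/10044 - 12379/(-1628)) - 21086) = -2770*((5238*(1/10044) - 12379*(-1/1628)) - 21086) = -2770*((97/186 + 12379/1628) - 21086) = -2770*(1230205/151404 - 21086) = -2770*(-3191274539/151404) = 4419915236515/75702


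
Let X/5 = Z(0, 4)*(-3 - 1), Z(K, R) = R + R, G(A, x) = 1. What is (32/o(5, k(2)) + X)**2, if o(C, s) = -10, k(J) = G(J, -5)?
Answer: 665856/25 ≈ 26634.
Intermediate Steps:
Z(K, R) = 2*R
k(J) = 1
X = -160 (X = 5*((2*4)*(-3 - 1)) = 5*(8*(-4)) = 5*(-32) = -160)
(32/o(5, k(2)) + X)**2 = (32/(-10) - 160)**2 = (32*(-1/10) - 160)**2 = (-16/5 - 160)**2 = (-816/5)**2 = 665856/25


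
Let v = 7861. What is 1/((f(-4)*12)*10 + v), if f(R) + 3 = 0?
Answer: 1/7501 ≈ 0.00013332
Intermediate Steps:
f(R) = -3 (f(R) = -3 + 0 = -3)
1/((f(-4)*12)*10 + v) = 1/(-3*12*10 + 7861) = 1/(-36*10 + 7861) = 1/(-360 + 7861) = 1/7501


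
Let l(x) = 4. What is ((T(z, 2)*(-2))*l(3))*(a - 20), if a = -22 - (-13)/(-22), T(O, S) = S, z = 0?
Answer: 7496/11 ≈ 681.45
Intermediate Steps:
a = -497/22 (a = -22 - (-13)*(-1)/22 = -22 - 1*13/22 = -22 - 13/22 = -497/22 ≈ -22.591)
((T(z, 2)*(-2))*l(3))*(a - 20) = ((2*(-2))*4)*(-497/22 - 20) = -4*4*(-937/22) = -16*(-937/22) = 7496/11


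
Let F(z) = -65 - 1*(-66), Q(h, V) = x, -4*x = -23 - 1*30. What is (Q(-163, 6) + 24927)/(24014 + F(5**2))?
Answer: 99761/96060 ≈ 1.0385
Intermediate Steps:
x = 53/4 (x = -(-23 - 1*30)/4 = -(-23 - 30)/4 = -1/4*(-53) = 53/4 ≈ 13.250)
Q(h, V) = 53/4
F(z) = 1 (F(z) = -65 + 66 = 1)
(Q(-163, 6) + 24927)/(24014 + F(5**2)) = (53/4 + 24927)/(24014 + 1) = (99761/4)/24015 = (99761/4)*(1/24015) = 99761/96060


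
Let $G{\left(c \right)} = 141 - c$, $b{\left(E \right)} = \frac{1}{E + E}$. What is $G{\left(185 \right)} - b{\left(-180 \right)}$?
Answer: $- \frac{15839}{360} \approx -43.997$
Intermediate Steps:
$b{\left(E \right)} = \frac{1}{2 E}$
$G{\left(185 \right)} - b{\left(-180 \right)} = \left(141 - 185\right) - \frac{1}{2 \left(-180\right)} = \left(141 - 185\right) - \frac{1}{2} \left(- \frac{1}{180}\right) = -44 - - \frac{1}{360} = -44 + \frac{1}{360} = - \frac{15839}{360}$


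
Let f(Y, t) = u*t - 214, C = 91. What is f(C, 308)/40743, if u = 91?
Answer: 27814/40743 ≈ 0.68267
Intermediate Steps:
f(Y, t) = -214 + 91*t (f(Y, t) = 91*t - 214 = -214 + 91*t)
f(C, 308)/40743 = (-214 + 91*308)/40743 = (-214 + 28028)*(1/40743) = 27814*(1/40743) = 27814/40743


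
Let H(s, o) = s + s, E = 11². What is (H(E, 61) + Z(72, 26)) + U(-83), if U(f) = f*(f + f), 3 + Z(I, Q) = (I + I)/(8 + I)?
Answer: 70094/5 ≈ 14019.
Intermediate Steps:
Z(I, Q) = -3 + 2*I/(8 + I) (Z(I, Q) = -3 + (I + I)/(8 + I) = -3 + (2*I)/(8 + I) = -3 + 2*I/(8 + I))
E = 121
H(s, o) = 2*s
U(f) = 2*f² (U(f) = f*(2*f) = 2*f²)
(H(E, 61) + Z(72, 26)) + U(-83) = (2*121 + (-24 - 1*72)/(8 + 72)) + 2*(-83)² = (242 + (-24 - 72)/80) + 2*6889 = (242 + (1/80)*(-96)) + 13778 = (242 - 6/5) + 13778 = 1204/5 + 13778 = 70094/5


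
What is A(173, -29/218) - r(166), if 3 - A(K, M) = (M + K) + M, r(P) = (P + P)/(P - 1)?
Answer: -3088853/17985 ≈ -171.75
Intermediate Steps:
r(P) = 2*P/(-1 + P) (r(P) = (2*P)/(-1 + P) = 2*P/(-1 + P))
A(K, M) = 3 - K - 2*M (A(K, M) = 3 - ((M + K) + M) = 3 - ((K + M) + M) = 3 - (K + 2*M) = 3 + (-K - 2*M) = 3 - K - 2*M)
A(173, -29/218) - r(166) = (3 - 1*173 - (-58)/218) - 2*166/(-1 + 166) = (3 - 173 - (-58)/218) - 2*166/165 = (3 - 173 - 2*(-29/218)) - 2*166/165 = (3 - 173 + 29/109) - 1*332/165 = -18501/109 - 332/165 = -3088853/17985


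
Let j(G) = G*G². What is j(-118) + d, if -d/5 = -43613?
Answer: -1424967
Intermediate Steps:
d = 218065 (d = -5*(-43613) = 218065)
j(G) = G³
j(-118) + d = (-118)³ + 218065 = -1643032 + 218065 = -1424967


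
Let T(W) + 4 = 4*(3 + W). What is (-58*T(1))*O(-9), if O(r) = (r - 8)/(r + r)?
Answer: -1972/3 ≈ -657.33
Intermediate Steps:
O(r) = (-8 + r)/(2*r) (O(r) = (-8 + r)/((2*r)) = (-8 + r)*(1/(2*r)) = (-8 + r)/(2*r))
T(W) = 8 + 4*W (T(W) = -4 + 4*(3 + W) = -4 + (12 + 4*W) = 8 + 4*W)
(-58*T(1))*O(-9) = (-58*(8 + 4*1))*((1/2)*(-8 - 9)/(-9)) = (-58*(8 + 4))*((1/2)*(-1/9)*(-17)) = -58*12*(17/18) = -696*17/18 = -1972/3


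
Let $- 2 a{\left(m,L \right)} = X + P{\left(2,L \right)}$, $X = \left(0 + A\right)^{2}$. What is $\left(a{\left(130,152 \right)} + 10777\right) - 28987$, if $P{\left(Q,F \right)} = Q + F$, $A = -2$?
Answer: $-18289$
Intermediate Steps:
$P{\left(Q,F \right)} = F + Q$
$X = 4$ ($X = \left(0 - 2\right)^{2} = \left(-2\right)^{2} = 4$)
$a{\left(m,L \right)} = -3 - \frac{L}{2}$ ($a{\left(m,L \right)} = - \frac{4 + \left(L + 2\right)}{2} = - \frac{4 + \left(2 + L\right)}{2} = - \frac{6 + L}{2} = -3 - \frac{L}{2}$)
$\left(a{\left(130,152 \right)} + 10777\right) - 28987 = \left(\left(-3 - 76\right) + 10777\right) - 28987 = \left(-79 + 10777\right) - 28987 = 10698 - 28987 = -18289$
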